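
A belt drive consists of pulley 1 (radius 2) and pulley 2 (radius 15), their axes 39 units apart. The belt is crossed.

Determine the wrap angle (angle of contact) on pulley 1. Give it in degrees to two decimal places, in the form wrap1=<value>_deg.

crossed belt: β = asin((r1+r2)/C) = asin(17/39) = 25.8424°
wrap1 = wrap2 = π + 2β = 231.6848°

wrap1=231.68_deg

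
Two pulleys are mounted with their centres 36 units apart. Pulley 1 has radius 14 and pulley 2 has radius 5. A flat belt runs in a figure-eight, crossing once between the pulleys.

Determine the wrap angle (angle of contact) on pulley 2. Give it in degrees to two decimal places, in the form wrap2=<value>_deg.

wrap2=243.71_deg

crossed belt: β = asin((r1+r2)/C) = asin(19/36) = 31.8554°
wrap1 = wrap2 = π + 2β = 243.7109°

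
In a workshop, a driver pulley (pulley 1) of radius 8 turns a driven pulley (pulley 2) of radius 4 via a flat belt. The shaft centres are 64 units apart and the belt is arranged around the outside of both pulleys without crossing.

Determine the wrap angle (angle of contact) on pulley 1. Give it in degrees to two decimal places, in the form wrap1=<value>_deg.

wrap1=187.17_deg

open belt: β = asin((r2−r1)/C) = asin(-4/64) = -3.5833°
wrap1 = π − 2β = 187.1666°
wrap2 = π + 2β = 172.8334°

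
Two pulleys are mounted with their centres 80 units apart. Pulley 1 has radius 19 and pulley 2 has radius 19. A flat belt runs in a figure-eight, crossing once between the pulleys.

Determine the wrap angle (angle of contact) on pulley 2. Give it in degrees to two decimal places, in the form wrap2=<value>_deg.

wrap2=236.72_deg

crossed belt: β = asin((r1+r2)/C) = asin(38/80) = 28.3594°
wrap1 = wrap2 = π + 2β = 236.7187°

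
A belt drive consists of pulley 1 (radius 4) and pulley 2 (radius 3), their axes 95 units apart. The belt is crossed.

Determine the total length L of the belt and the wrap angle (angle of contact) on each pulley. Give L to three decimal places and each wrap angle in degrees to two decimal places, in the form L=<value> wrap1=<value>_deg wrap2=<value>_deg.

crossed belt: β = asin((r1+r2)/C) = asin(7/95) = 4.2256°
wrap1 = wrap2 = π + 2β = 188.4512°
tangent length = C·cosβ = 94.7418
L = (r1+r2)·wrap + 2·C·cosβ = 7·3.2891 + 2·94.7418 = 212.5072

L=212.507 wrap1=188.45_deg wrap2=188.45_deg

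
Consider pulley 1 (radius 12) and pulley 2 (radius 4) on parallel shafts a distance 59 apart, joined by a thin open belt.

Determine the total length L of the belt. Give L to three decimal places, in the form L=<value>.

L=169.352

open belt: β = asin((r2−r1)/C) = asin(-8/59) = -7.7929°
wrap1 = π − 2β = 195.5858°
wrap2 = π + 2β = 164.4142°
tangent length = C·cosβ = 58.4551
L = r1·wrap1 + r2·wrap2 + 2·C·cosβ = 12·3.4136 + 4·2.8696 + 2·58.4551 = 169.3519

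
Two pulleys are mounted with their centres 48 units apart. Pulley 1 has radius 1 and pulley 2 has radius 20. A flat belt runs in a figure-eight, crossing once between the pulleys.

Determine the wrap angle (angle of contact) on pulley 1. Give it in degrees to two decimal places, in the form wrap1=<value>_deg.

crossed belt: β = asin((r1+r2)/C) = asin(21/48) = 25.9445°
wrap1 = wrap2 = π + 2β = 231.8890°

wrap1=231.89_deg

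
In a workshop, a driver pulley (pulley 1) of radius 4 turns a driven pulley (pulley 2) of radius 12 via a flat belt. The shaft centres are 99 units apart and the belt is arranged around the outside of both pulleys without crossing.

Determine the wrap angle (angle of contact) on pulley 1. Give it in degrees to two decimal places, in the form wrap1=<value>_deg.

open belt: β = asin((r2−r1)/C) = asin(8/99) = 4.6350°
wrap1 = π − 2β = 170.7300°
wrap2 = π + 2β = 189.2700°

wrap1=170.73_deg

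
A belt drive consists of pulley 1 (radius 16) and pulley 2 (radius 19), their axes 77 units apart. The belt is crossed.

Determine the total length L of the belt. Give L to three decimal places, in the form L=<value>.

crossed belt: β = asin((r1+r2)/C) = asin(35/77) = 27.0357°
wrap1 = wrap2 = π + 2β = 234.0714°
tangent length = C·cosβ = 68.5857
L = (r1+r2)·wrap + 2·C·cosβ = 35·4.0853 + 2·68.5857 = 280.1575

L=280.157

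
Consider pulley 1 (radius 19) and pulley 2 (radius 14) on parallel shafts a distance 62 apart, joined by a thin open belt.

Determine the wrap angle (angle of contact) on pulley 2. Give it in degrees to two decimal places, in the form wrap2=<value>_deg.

wrap2=170.75_deg

open belt: β = asin((r2−r1)/C) = asin(-5/62) = -4.6257°
wrap1 = π − 2β = 189.2513°
wrap2 = π + 2β = 170.7487°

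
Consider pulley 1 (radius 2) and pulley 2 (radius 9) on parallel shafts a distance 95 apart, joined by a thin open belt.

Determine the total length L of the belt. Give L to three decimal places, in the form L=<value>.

L=225.074

open belt: β = asin((r2−r1)/C) = asin(7/95) = 4.2256°
wrap1 = π − 2β = 171.5488°
wrap2 = π + 2β = 188.4512°
tangent length = C·cosβ = 94.7418
L = r1·wrap1 + r2·wrap2 + 2·C·cosβ = 2·2.9941 + 9·3.2891 + 2·94.7418 = 225.0735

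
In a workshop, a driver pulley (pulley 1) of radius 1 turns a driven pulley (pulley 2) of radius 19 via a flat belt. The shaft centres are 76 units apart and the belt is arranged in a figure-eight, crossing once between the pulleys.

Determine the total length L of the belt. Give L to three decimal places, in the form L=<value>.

crossed belt: β = asin((r1+r2)/C) = asin(20/76) = 15.2575°
wrap1 = wrap2 = π + 2β = 210.5150°
tangent length = C·cosβ = 73.3212
L = (r1+r2)·wrap + 2·C·cosβ = 20·3.6742 + 2·73.3212 = 220.1260

L=220.126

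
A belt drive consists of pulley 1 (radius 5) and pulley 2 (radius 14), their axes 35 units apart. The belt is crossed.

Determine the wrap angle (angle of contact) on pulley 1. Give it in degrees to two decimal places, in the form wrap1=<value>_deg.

wrap1=245.76_deg

crossed belt: β = asin((r1+r2)/C) = asin(19/35) = 32.8783°
wrap1 = wrap2 = π + 2β = 245.7567°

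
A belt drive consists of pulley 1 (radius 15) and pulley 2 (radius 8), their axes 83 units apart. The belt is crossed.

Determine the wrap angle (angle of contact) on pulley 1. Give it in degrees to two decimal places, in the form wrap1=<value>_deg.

wrap1=212.18_deg

crossed belt: β = asin((r1+r2)/C) = asin(23/83) = 16.0877°
wrap1 = wrap2 = π + 2β = 212.1754°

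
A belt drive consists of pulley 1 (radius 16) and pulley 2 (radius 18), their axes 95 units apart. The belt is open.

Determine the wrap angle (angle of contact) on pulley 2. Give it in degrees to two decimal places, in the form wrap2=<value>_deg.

open belt: β = asin((r2−r1)/C) = asin(2/95) = 1.2063°
wrap1 = π − 2β = 177.5874°
wrap2 = π + 2β = 182.4126°

wrap2=182.41_deg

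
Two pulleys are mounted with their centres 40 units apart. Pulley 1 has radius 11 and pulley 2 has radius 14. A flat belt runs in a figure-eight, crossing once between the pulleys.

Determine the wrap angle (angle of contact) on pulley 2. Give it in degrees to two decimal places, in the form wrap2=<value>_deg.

crossed belt: β = asin((r1+r2)/C) = asin(25/40) = 38.6822°
wrap1 = wrap2 = π + 2β = 257.3644°

wrap2=257.36_deg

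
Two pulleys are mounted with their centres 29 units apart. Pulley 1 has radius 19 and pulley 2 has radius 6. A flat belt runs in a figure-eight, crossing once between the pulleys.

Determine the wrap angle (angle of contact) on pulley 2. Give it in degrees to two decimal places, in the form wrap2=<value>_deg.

crossed belt: β = asin((r1+r2)/C) = asin(25/29) = 59.5497°
wrap1 = wrap2 = π + 2β = 299.0994°

wrap2=299.10_deg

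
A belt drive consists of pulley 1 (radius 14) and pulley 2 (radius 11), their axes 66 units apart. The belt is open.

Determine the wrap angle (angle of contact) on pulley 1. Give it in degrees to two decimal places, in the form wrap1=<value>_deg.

wrap1=185.21_deg

open belt: β = asin((r2−r1)/C) = asin(-3/66) = -2.6053°
wrap1 = π − 2β = 185.2105°
wrap2 = π + 2β = 174.7895°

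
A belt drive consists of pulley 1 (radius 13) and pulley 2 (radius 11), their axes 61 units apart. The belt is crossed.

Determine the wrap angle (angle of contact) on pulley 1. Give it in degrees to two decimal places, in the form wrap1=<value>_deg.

wrap1=226.34_deg

crossed belt: β = asin((r1+r2)/C) = asin(24/61) = 23.1689°
wrap1 = wrap2 = π + 2β = 226.3378°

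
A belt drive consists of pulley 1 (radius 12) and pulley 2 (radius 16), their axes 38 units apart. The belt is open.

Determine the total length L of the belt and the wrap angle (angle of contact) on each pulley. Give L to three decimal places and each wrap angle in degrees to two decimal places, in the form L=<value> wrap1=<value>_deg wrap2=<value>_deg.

open belt: β = asin((r2−r1)/C) = asin(4/38) = 6.0423°
wrap1 = π − 2β = 167.9153°
wrap2 = π + 2β = 192.0847°
tangent length = C·cosβ = 37.7889
L = r1·wrap1 + r2·wrap2 + 2·C·cosβ = 12·2.9307 + 16·3.3525 + 2·37.7889 = 164.3860

L=164.386 wrap1=167.92_deg wrap2=192.08_deg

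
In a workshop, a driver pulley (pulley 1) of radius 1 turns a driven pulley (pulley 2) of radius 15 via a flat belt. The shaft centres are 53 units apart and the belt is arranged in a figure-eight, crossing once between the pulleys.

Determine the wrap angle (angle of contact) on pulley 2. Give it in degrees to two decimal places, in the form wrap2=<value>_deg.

crossed belt: β = asin((r1+r2)/C) = asin(16/53) = 17.5710°
wrap1 = wrap2 = π + 2β = 215.1419°

wrap2=215.14_deg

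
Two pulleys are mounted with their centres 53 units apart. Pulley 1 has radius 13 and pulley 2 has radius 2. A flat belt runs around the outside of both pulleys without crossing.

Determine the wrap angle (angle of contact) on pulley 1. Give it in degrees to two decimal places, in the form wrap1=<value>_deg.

open belt: β = asin((r2−r1)/C) = asin(-11/53) = -11.9786°
wrap1 = π − 2β = 203.9573°
wrap2 = π + 2β = 156.0427°

wrap1=203.96_deg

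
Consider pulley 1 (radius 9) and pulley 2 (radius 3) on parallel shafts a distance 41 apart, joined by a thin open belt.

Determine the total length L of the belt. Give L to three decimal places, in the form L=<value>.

open belt: β = asin((r2−r1)/C) = asin(-6/41) = -8.4150°
wrap1 = π − 2β = 196.8299°
wrap2 = π + 2β = 163.1701°
tangent length = C·cosβ = 40.5586
L = r1·wrap1 + r2·wrap2 + 2·C·cosβ = 9·3.4353 + 3·2.8479 + 2·40.5586 = 120.5787

L=120.579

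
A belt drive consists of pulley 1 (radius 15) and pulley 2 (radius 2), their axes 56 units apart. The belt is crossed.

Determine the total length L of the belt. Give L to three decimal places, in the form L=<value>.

crossed belt: β = asin((r1+r2)/C) = asin(17/56) = 17.6722°
wrap1 = wrap2 = π + 2β = 215.3445°
tangent length = C·cosβ = 53.3573
L = (r1+r2)·wrap + 2·C·cosβ = 17·3.7585 + 2·53.3573 = 170.6086

L=170.609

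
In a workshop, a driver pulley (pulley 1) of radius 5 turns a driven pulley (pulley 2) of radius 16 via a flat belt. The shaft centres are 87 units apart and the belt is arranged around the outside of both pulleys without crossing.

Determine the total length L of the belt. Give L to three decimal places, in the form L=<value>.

open belt: β = asin((r2−r1)/C) = asin(11/87) = 7.2637°
wrap1 = π − 2β = 165.4725°
wrap2 = π + 2β = 194.5275°
tangent length = C·cosβ = 86.3018
L = r1·wrap1 + r2·wrap2 + 2·C·cosβ = 5·2.8880 + 16·3.3951 + 2·86.3018 = 241.3661

L=241.366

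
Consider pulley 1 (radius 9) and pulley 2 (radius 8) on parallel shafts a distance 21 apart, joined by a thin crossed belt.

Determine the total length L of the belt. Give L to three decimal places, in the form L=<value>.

crossed belt: β = asin((r1+r2)/C) = asin(17/21) = 54.0494°
wrap1 = wrap2 = π + 2β = 288.0989°
tangent length = C·cosβ = 12.3288
L = (r1+r2)·wrap + 2·C·cosβ = 17·5.0283 + 2·12.3288 = 110.1383

L=110.138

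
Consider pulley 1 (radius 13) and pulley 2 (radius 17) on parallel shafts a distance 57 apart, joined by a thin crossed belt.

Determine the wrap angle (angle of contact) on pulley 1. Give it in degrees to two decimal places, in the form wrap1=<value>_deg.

wrap1=243.51_deg

crossed belt: β = asin((r1+r2)/C) = asin(30/57) = 31.7569°
wrap1 = wrap2 = π + 2β = 243.5137°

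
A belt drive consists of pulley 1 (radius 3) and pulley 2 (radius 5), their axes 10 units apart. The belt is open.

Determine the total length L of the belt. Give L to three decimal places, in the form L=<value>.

L=45.534

open belt: β = asin((r2−r1)/C) = asin(2/10) = 11.5370°
wrap1 = π − 2β = 156.9261°
wrap2 = π + 2β = 203.0739°
tangent length = C·cosβ = 9.7980
L = r1·wrap1 + r2·wrap2 + 2·C·cosβ = 3·2.7389 + 5·3.5443 + 2·9.7980 = 45.5341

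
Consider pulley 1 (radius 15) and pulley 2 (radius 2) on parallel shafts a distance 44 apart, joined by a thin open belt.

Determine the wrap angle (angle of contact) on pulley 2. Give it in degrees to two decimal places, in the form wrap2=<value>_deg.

open belt: β = asin((r2−r1)/C) = asin(-13/44) = -17.1848°
wrap1 = π − 2β = 214.3696°
wrap2 = π + 2β = 145.6304°

wrap2=145.63_deg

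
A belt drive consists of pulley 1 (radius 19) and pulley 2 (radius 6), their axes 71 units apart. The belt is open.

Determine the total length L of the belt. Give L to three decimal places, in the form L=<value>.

open belt: β = asin((r2−r1)/C) = asin(-13/71) = -10.5503°
wrap1 = π − 2β = 201.1006°
wrap2 = π + 2β = 158.8994°
tangent length = C·cosβ = 69.7997
L = r1·wrap1 + r2·wrap2 + 2·C·cosβ = 19·3.5099 + 6·2.7733 + 2·69.7997 = 222.9268

L=222.927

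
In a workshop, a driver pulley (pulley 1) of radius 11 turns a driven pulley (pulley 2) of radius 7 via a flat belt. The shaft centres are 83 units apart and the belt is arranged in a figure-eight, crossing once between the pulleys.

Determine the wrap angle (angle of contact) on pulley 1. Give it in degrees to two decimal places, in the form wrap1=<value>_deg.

crossed belt: β = asin((r1+r2)/C) = asin(18/83) = 12.5251°
wrap1 = wrap2 = π + 2β = 205.0502°

wrap1=205.05_deg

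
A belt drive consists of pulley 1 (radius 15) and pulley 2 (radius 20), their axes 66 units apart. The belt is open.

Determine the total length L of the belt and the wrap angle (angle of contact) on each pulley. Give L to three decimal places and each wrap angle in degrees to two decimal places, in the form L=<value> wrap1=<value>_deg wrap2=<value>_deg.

L=242.335 wrap1=171.31_deg wrap2=188.69_deg

open belt: β = asin((r2−r1)/C) = asin(5/66) = 4.3448°
wrap1 = π − 2β = 171.3105°
wrap2 = π + 2β = 188.6895°
tangent length = C·cosβ = 65.8103
L = r1·wrap1 + r2·wrap2 + 2·C·cosβ = 15·2.9899 + 20·3.2933 + 2·65.8103 = 242.3347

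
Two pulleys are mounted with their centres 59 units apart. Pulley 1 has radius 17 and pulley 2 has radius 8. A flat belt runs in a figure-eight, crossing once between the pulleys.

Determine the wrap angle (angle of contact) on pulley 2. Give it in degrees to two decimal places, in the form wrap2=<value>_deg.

wrap2=230.14_deg

crossed belt: β = asin((r1+r2)/C) = asin(25/59) = 25.0702°
wrap1 = wrap2 = π + 2β = 230.1405°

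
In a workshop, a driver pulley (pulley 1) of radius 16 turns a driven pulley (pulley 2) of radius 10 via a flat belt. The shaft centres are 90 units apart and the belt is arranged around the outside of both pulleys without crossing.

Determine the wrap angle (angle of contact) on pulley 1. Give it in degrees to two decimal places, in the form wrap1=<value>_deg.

open belt: β = asin((r2−r1)/C) = asin(-6/90) = -3.8226°
wrap1 = π − 2β = 187.6451°
wrap2 = π + 2β = 172.3549°

wrap1=187.65_deg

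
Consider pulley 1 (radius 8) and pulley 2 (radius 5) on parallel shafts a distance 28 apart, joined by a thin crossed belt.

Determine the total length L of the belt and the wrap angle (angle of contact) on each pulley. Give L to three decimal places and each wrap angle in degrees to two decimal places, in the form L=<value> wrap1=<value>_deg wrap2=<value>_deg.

L=102.993 wrap1=235.33_deg wrap2=235.33_deg

crossed belt: β = asin((r1+r2)/C) = asin(13/28) = 27.6640°
wrap1 = wrap2 = π + 2β = 235.3280°
tangent length = C·cosβ = 24.7992
L = (r1+r2)·wrap + 2·C·cosβ = 13·4.1072 + 2·24.7992 = 102.9926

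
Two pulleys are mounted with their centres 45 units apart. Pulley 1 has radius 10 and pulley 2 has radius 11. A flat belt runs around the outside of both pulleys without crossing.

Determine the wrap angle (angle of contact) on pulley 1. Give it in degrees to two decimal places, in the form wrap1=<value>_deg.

open belt: β = asin((r2−r1)/C) = asin(1/45) = 1.2733°
wrap1 = π − 2β = 177.4533°
wrap2 = π + 2β = 182.5467°

wrap1=177.45_deg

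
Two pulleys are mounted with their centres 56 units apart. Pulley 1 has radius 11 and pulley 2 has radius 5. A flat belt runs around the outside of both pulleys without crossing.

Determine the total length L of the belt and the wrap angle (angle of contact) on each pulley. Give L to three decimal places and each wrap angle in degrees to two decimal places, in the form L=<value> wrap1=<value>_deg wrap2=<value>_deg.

L=162.909 wrap1=192.30_deg wrap2=167.70_deg

open belt: β = asin((r2−r1)/C) = asin(-6/56) = -6.1506°
wrap1 = π − 2β = 192.3013°
wrap2 = π + 2β = 167.6987°
tangent length = C·cosβ = 55.6776
L = r1·wrap1 + r2·wrap2 + 2·C·cosβ = 11·3.3563 + 5·2.9269 + 2·55.6776 = 162.9090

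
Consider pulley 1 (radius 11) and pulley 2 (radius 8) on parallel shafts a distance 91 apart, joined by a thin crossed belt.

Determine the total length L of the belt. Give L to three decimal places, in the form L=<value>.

L=245.672

crossed belt: β = asin((r1+r2)/C) = asin(19/91) = 12.0515°
wrap1 = wrap2 = π + 2β = 204.1030°
tangent length = C·cosβ = 88.9944
L = (r1+r2)·wrap + 2·C·cosβ = 19·3.5623 + 2·88.9944 = 245.6719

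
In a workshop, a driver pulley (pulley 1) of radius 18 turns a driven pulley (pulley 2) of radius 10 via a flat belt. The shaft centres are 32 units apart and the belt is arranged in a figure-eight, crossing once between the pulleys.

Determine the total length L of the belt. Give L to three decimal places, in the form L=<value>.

crossed belt: β = asin((r1+r2)/C) = asin(28/32) = 61.0450°
wrap1 = wrap2 = π + 2β = 302.0900°
tangent length = C·cosβ = 15.4919
L = (r1+r2)·wrap + 2·C·cosβ = 28·5.2725 + 2·15.4919 = 178.6129

L=178.613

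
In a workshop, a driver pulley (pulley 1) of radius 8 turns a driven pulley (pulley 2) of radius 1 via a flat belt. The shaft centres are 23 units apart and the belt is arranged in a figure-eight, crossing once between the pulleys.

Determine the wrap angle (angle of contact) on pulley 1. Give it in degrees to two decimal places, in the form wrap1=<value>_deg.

wrap1=226.07_deg

crossed belt: β = asin((r1+r2)/C) = asin(9/23) = 23.0357°
wrap1 = wrap2 = π + 2β = 226.0714°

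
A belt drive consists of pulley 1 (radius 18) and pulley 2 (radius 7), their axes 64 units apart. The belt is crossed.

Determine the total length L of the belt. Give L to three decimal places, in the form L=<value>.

crossed belt: β = asin((r1+r2)/C) = asin(25/64) = 22.9934°
wrap1 = wrap2 = π + 2β = 225.9868°
tangent length = C·cosβ = 58.9152
L = (r1+r2)·wrap + 2·C·cosβ = 25·3.9442 + 2·58.9152 = 216.4357

L=216.436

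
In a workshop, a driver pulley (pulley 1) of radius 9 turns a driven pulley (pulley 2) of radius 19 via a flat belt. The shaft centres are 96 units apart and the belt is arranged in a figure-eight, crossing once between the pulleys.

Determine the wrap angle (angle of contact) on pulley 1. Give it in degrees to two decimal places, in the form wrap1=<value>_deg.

wrap1=213.92_deg

crossed belt: β = asin((r1+r2)/C) = asin(28/96) = 16.9578°
wrap1 = wrap2 = π + 2β = 213.9155°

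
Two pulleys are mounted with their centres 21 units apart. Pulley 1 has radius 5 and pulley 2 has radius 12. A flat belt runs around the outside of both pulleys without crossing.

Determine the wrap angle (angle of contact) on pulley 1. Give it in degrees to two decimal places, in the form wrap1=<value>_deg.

wrap1=141.06_deg

open belt: β = asin((r2−r1)/C) = asin(7/21) = 19.4712°
wrap1 = π − 2β = 141.0576°
wrap2 = π + 2β = 218.9424°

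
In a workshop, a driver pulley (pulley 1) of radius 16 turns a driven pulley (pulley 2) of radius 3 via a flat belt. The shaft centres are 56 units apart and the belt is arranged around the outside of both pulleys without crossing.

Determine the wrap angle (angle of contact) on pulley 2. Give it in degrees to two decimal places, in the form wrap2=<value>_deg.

open belt: β = asin((r2−r1)/C) = asin(-13/56) = -13.4233°
wrap1 = π − 2β = 206.8465°
wrap2 = π + 2β = 153.1535°

wrap2=153.15_deg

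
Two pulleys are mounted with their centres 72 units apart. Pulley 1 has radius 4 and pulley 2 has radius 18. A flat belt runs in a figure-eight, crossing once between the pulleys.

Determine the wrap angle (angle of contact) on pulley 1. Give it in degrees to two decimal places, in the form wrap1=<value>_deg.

crossed belt: β = asin((r1+r2)/C) = asin(22/72) = 17.7916°
wrap1 = wrap2 = π + 2β = 215.5832°

wrap1=215.58_deg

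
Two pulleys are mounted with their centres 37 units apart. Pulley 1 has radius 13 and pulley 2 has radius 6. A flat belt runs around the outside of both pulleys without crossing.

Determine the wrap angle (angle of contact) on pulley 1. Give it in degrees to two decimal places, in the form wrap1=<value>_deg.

open belt: β = asin((r2−r1)/C) = asin(-7/37) = -10.9055°
wrap1 = π − 2β = 201.8109°
wrap2 = π + 2β = 158.1891°

wrap1=201.81_deg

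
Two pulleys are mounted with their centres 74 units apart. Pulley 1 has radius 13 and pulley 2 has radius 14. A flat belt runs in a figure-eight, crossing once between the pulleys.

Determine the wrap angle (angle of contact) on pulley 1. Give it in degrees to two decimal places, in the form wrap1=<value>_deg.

wrap1=222.80_deg

crossed belt: β = asin((r1+r2)/C) = asin(27/74) = 21.3993°
wrap1 = wrap2 = π + 2β = 222.7985°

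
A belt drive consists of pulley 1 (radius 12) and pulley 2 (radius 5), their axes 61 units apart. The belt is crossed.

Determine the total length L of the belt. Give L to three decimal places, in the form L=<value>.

crossed belt: β = asin((r1+r2)/C) = asin(17/61) = 16.1819°
wrap1 = wrap2 = π + 2β = 212.3639°
tangent length = C·cosβ = 58.5833
L = (r1+r2)·wrap + 2·C·cosβ = 17·3.7064 + 2·58.5833 = 180.1762

L=180.176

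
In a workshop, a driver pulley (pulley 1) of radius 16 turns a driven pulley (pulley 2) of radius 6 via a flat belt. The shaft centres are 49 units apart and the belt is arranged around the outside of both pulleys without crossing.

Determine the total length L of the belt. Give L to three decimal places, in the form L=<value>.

open belt: β = asin((r2−r1)/C) = asin(-10/49) = -11.7757°
wrap1 = π − 2β = 203.5515°
wrap2 = π + 2β = 156.4485°
tangent length = C·cosβ = 47.9687
L = r1·wrap1 + r2·wrap2 + 2·C·cosβ = 16·3.5526 + 6·2.7305 + 2·47.9687 = 169.1630

L=169.163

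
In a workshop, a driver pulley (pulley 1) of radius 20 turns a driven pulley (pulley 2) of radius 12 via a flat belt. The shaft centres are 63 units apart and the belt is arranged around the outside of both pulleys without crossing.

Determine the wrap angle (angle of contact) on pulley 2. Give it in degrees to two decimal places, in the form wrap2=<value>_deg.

open belt: β = asin((r2−r1)/C) = asin(-8/63) = -7.2954°
wrap1 = π − 2β = 194.5907°
wrap2 = π + 2β = 165.4093°

wrap2=165.41_deg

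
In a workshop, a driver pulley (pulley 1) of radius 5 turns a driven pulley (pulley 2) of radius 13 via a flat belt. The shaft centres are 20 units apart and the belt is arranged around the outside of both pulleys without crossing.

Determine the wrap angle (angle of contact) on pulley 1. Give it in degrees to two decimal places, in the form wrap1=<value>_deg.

open belt: β = asin((r2−r1)/C) = asin(8/20) = 23.5782°
wrap1 = π − 2β = 132.8436°
wrap2 = π + 2β = 227.1564°

wrap1=132.84_deg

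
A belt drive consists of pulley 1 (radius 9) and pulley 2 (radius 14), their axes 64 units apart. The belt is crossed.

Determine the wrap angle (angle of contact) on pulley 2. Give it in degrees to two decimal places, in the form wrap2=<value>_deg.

wrap2=222.12_deg

crossed belt: β = asin((r1+r2)/C) = asin(23/64) = 21.0618°
wrap1 = wrap2 = π + 2β = 222.1236°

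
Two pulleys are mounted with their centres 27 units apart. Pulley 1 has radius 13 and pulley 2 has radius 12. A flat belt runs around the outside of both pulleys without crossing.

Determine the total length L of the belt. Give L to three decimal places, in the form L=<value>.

L=132.577

open belt: β = asin((r2−r1)/C) = asin(-1/27) = -2.1226°
wrap1 = π − 2β = 184.2451°
wrap2 = π + 2β = 175.7549°
tangent length = C·cosβ = 26.9815
L = r1·wrap1 + r2·wrap2 + 2·C·cosβ = 13·3.2157 + 12·3.0675 + 2·26.9815 = 132.5769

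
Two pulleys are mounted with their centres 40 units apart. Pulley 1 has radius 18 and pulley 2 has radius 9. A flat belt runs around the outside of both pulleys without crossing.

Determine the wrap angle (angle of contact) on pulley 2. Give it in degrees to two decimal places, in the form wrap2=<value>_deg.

wrap2=153.99_deg

open belt: β = asin((r2−r1)/C) = asin(-9/40) = -13.0029°
wrap1 = π − 2β = 206.0058°
wrap2 = π + 2β = 153.9942°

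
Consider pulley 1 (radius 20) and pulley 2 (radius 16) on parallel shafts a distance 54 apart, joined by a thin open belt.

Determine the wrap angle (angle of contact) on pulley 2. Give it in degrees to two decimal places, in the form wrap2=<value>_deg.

open belt: β = asin((r2−r1)/C) = asin(-4/54) = -4.2480°
wrap1 = π − 2β = 188.4960°
wrap2 = π + 2β = 171.5040°

wrap2=171.50_deg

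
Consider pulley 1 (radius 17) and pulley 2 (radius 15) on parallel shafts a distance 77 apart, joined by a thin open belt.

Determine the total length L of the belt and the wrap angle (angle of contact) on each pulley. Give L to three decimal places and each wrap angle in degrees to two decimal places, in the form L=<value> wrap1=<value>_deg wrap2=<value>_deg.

L=254.583 wrap1=182.98_deg wrap2=177.02_deg

open belt: β = asin((r2−r1)/C) = asin(-2/77) = -1.4884°
wrap1 = π − 2β = 182.9767°
wrap2 = π + 2β = 177.0233°
tangent length = C·cosβ = 76.9740
L = r1·wrap1 + r2·wrap2 + 2·C·cosβ = 17·3.1935 + 15·3.0896 + 2·76.9740 = 254.5829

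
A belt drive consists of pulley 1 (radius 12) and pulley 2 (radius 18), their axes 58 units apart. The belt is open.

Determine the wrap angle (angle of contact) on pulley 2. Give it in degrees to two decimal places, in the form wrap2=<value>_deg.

wrap2=191.88_deg

open belt: β = asin((r2−r1)/C) = asin(6/58) = 5.9378°
wrap1 = π − 2β = 168.1245°
wrap2 = π + 2β = 191.8755°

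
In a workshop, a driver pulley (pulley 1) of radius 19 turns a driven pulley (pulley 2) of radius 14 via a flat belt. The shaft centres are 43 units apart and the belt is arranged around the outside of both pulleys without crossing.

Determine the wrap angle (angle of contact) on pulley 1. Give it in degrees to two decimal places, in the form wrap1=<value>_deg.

wrap1=193.35_deg

open belt: β = asin((r2−r1)/C) = asin(-5/43) = -6.6774°
wrap1 = π − 2β = 193.3548°
wrap2 = π + 2β = 166.6452°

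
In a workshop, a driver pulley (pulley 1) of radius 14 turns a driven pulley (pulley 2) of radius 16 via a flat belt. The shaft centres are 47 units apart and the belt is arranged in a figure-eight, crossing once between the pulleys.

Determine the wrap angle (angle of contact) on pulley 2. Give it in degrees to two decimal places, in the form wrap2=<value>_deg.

wrap2=259.33_deg

crossed belt: β = asin((r1+r2)/C) = asin(30/47) = 39.6650°
wrap1 = wrap2 = π + 2β = 259.3300°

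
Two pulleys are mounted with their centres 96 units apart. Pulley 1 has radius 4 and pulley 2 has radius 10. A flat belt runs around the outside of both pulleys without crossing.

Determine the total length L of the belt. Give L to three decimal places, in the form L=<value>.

L=236.357

open belt: β = asin((r2−r1)/C) = asin(6/96) = 3.5833°
wrap1 = π − 2β = 172.8334°
wrap2 = π + 2β = 187.1666°
tangent length = C·cosβ = 95.8123
L = r1·wrap1 + r2·wrap2 + 2·C·cosβ = 4·3.0165 + 10·3.2667 + 2·95.8123 = 236.3574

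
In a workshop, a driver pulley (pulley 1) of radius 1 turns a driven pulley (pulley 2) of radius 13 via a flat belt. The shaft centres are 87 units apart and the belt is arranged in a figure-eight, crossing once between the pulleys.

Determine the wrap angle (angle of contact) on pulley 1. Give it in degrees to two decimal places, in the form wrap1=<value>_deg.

crossed belt: β = asin((r1+r2)/C) = asin(14/87) = 9.2603°
wrap1 = wrap2 = π + 2β = 198.5205°

wrap1=198.52_deg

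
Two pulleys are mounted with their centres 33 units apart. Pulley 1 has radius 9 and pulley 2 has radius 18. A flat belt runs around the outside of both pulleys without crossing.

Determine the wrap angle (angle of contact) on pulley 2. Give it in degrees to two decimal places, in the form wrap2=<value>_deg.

open belt: β = asin((r2−r1)/C) = asin(9/33) = 15.8266°
wrap1 = π − 2β = 148.3468°
wrap2 = π + 2β = 211.6532°

wrap2=211.65_deg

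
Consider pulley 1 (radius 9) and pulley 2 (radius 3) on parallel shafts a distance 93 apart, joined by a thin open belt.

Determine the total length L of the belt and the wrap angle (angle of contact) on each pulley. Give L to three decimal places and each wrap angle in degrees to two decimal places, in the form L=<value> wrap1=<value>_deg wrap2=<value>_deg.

open belt: β = asin((r2−r1)/C) = asin(-6/93) = -3.6991°
wrap1 = π − 2β = 187.3981°
wrap2 = π + 2β = 172.6019°
tangent length = C·cosβ = 92.8062
L = r1·wrap1 + r2·wrap2 + 2·C·cosβ = 9·3.2707 + 3·3.0125 + 2·92.8062 = 224.0863

L=224.086 wrap1=187.40_deg wrap2=172.60_deg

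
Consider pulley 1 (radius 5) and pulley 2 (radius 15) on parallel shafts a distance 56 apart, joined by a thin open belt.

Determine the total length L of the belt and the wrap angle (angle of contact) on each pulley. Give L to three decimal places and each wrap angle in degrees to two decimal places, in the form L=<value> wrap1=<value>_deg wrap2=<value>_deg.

open belt: β = asin((r2−r1)/C) = asin(10/56) = 10.2866°
wrap1 = π − 2β = 159.4269°
wrap2 = π + 2β = 200.5731°
tangent length = C·cosβ = 55.0999
L = r1·wrap1 + r2·wrap2 + 2·C·cosβ = 5·2.7825 + 15·3.5007 + 2·55.0999 = 176.6224

L=176.622 wrap1=159.43_deg wrap2=200.57_deg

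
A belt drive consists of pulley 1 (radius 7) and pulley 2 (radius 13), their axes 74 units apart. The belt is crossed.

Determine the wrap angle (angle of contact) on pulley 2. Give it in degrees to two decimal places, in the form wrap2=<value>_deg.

wrap2=211.36_deg

crossed belt: β = asin((r1+r2)/C) = asin(20/74) = 15.6804°
wrap1 = wrap2 = π + 2β = 211.3607°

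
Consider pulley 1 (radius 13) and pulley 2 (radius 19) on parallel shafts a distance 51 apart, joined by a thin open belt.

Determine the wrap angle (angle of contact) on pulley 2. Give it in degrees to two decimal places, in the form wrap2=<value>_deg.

wrap2=193.51_deg

open belt: β = asin((r2−r1)/C) = asin(6/51) = 6.7563°
wrap1 = π − 2β = 166.4873°
wrap2 = π + 2β = 193.5127°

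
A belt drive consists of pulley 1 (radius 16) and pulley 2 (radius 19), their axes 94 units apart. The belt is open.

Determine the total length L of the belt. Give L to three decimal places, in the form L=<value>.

L=298.051

open belt: β = asin((r2−r1)/C) = asin(3/94) = 1.8289°
wrap1 = π − 2β = 176.3422°
wrap2 = π + 2β = 183.6578°
tangent length = C·cosβ = 93.9521
L = r1·wrap1 + r2·wrap2 + 2·C·cosβ = 16·3.0778 + 19·3.2054 + 2·93.9521 = 298.0515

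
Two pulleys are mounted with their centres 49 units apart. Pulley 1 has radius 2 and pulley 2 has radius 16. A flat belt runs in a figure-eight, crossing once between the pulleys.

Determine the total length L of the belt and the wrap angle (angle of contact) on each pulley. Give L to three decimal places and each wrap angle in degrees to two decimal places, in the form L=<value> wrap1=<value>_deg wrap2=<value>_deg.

crossed belt: β = asin((r1+r2)/C) = asin(18/49) = 21.5521°
wrap1 = wrap2 = π + 2β = 223.1042°
tangent length = C·cosβ = 45.5741
L = (r1+r2)·wrap + 2·C·cosβ = 18·3.8939 + 2·45.5741 = 161.2385

L=161.238 wrap1=223.10_deg wrap2=223.10_deg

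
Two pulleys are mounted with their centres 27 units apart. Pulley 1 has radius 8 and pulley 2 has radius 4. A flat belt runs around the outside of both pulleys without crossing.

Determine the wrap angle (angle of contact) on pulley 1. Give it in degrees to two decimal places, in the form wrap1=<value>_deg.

wrap1=197.04_deg

open belt: β = asin((r2−r1)/C) = asin(-4/27) = -8.5196°
wrap1 = π − 2β = 197.0392°
wrap2 = π + 2β = 162.9608°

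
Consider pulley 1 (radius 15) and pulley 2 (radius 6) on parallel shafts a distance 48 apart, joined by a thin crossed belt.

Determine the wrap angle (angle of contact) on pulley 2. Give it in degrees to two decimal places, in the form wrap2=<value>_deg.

wrap2=231.89_deg

crossed belt: β = asin((r1+r2)/C) = asin(21/48) = 25.9445°
wrap1 = wrap2 = π + 2β = 231.8890°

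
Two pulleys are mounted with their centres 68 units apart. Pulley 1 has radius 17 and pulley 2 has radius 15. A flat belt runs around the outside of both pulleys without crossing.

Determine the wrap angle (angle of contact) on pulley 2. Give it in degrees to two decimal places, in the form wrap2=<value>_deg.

open belt: β = asin((r2−r1)/C) = asin(-2/68) = -1.6854°
wrap1 = π − 2β = 183.3708°
wrap2 = π + 2β = 176.6292°

wrap2=176.63_deg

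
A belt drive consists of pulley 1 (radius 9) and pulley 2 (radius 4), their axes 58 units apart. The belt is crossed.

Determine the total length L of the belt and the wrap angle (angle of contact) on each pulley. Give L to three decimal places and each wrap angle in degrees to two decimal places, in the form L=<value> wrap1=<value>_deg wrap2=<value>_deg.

L=159.767 wrap1=205.90_deg wrap2=205.90_deg

crossed belt: β = asin((r1+r2)/C) = asin(13/58) = 12.9522°
wrap1 = wrap2 = π + 2β = 205.9044°
tangent length = C·cosβ = 56.5243
L = (r1+r2)·wrap + 2·C·cosβ = 13·3.5937 + 2·56.5243 = 159.7669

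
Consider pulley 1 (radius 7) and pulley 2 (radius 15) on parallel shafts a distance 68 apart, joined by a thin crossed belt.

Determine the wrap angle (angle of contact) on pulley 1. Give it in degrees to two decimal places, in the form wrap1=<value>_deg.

crossed belt: β = asin((r1+r2)/C) = asin(22/68) = 18.8765°
wrap1 = wrap2 = π + 2β = 217.7530°

wrap1=217.75_deg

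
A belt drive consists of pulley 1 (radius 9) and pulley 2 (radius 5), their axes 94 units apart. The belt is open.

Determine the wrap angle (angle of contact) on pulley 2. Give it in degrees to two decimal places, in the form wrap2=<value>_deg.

open belt: β = asin((r2−r1)/C) = asin(-4/94) = -2.4389°
wrap1 = π − 2β = 184.8777°
wrap2 = π + 2β = 175.1223°

wrap2=175.12_deg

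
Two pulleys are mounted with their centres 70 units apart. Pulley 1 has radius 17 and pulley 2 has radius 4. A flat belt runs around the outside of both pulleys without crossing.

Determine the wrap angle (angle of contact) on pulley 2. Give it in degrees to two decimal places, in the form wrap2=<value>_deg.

wrap2=158.59_deg

open belt: β = asin((r2−r1)/C) = asin(-13/70) = -10.7028°
wrap1 = π − 2β = 201.4056°
wrap2 = π + 2β = 158.5944°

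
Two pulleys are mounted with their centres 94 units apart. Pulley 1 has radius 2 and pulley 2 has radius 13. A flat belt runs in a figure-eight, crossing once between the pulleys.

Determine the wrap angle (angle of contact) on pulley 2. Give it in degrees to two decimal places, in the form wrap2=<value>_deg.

wrap2=198.36_deg

crossed belt: β = asin((r1+r2)/C) = asin(15/94) = 9.1822°
wrap1 = wrap2 = π + 2β = 198.3644°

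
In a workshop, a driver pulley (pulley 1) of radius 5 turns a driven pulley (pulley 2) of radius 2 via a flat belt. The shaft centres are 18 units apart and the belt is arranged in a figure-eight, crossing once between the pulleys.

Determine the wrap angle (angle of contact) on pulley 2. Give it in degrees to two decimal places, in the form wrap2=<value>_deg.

wrap2=225.77_deg

crossed belt: β = asin((r1+r2)/C) = asin(7/18) = 22.8854°
wrap1 = wrap2 = π + 2β = 225.7708°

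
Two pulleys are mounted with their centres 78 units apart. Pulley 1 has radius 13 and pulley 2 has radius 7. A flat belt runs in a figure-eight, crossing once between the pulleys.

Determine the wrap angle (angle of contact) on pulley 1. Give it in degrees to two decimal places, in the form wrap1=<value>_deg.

crossed belt: β = asin((r1+r2)/C) = asin(20/78) = 14.8572°
wrap1 = wrap2 = π + 2β = 209.7143°

wrap1=209.71_deg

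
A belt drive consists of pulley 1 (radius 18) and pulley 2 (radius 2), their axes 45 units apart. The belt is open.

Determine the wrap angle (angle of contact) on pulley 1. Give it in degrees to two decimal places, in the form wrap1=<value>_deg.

wrap1=221.65_deg

open belt: β = asin((r2−r1)/C) = asin(-16/45) = -20.8275°
wrap1 = π − 2β = 221.6550°
wrap2 = π + 2β = 138.3450°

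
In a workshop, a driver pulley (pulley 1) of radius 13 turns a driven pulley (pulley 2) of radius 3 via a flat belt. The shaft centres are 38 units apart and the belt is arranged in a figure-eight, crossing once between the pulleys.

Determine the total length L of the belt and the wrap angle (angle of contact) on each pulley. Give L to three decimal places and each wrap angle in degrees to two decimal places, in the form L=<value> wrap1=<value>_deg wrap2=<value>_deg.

crossed belt: β = asin((r1+r2)/C) = asin(16/38) = 24.9011°
wrap1 = wrap2 = π + 2β = 229.8021°
tangent length = C·cosβ = 34.4674
L = (r1+r2)·wrap + 2·C·cosβ = 16·4.0108 + 2·34.4674 = 133.1076

L=133.108 wrap1=229.80_deg wrap2=229.80_deg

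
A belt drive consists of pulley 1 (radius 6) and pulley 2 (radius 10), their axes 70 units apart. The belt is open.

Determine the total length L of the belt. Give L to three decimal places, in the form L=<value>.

open belt: β = asin((r2−r1)/C) = asin(4/70) = 3.2758°
wrap1 = π − 2β = 173.4483°
wrap2 = π + 2β = 186.5517°
tangent length = C·cosβ = 69.8856
L = r1·wrap1 + r2·wrap2 + 2·C·cosβ = 6·3.0272 + 10·3.2559 + 2·69.8856 = 190.4941

L=190.494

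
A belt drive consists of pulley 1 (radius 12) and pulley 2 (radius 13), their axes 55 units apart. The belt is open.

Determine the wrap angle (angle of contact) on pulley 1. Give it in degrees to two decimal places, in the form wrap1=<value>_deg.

wrap1=177.92_deg

open belt: β = asin((r2−r1)/C) = asin(1/55) = 1.0418°
wrap1 = π − 2β = 177.9164°
wrap2 = π + 2β = 182.0836°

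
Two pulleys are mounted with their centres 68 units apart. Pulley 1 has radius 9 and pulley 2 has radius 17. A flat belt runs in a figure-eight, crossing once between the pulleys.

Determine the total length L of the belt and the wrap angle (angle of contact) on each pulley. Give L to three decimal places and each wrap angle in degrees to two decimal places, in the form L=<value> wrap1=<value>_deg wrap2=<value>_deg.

crossed belt: β = asin((r1+r2)/C) = asin(26/68) = 22.4795°
wrap1 = wrap2 = π + 2β = 224.9590°
tangent length = C·cosβ = 62.8331
L = (r1+r2)·wrap + 2·C·cosβ = 26·3.9263 + 2·62.8331 = 227.7494

L=227.749 wrap1=224.96_deg wrap2=224.96_deg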